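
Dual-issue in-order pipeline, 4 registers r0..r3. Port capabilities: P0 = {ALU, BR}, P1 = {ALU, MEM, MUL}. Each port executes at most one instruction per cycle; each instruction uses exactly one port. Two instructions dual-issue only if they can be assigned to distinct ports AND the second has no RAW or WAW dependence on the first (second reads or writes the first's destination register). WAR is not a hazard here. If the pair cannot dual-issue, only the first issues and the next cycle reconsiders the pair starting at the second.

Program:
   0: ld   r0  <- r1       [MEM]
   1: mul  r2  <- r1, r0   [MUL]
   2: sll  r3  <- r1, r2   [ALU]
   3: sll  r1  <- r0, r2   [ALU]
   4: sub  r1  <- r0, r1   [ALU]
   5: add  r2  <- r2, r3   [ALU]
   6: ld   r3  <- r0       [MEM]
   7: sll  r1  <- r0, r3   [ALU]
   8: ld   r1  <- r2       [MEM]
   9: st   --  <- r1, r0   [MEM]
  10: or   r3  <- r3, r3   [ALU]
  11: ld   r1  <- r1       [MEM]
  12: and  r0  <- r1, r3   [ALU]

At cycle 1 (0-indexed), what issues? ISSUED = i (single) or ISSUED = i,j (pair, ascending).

ISSUED = 1

0. ld.MEM @i0  | no-port MEM/MUL
1. mul.MUL @i1  | RAW r2
2. sll.ALU sll.ALU @i2+i3  | 2-wide
3. sub.ALU add.ALU @i4+i5  | 2-wide
4. ld.MEM @i6  | RAW r3
5. sll.ALU @i7  | WAW r1
6. ld.MEM @i8  | no-port MEM/MEM
7. st.MEM or.ALU @i9+i10  | 2-wide
8. ld.MEM @i11  | RAW r1
9. and.ALU @i12  | tail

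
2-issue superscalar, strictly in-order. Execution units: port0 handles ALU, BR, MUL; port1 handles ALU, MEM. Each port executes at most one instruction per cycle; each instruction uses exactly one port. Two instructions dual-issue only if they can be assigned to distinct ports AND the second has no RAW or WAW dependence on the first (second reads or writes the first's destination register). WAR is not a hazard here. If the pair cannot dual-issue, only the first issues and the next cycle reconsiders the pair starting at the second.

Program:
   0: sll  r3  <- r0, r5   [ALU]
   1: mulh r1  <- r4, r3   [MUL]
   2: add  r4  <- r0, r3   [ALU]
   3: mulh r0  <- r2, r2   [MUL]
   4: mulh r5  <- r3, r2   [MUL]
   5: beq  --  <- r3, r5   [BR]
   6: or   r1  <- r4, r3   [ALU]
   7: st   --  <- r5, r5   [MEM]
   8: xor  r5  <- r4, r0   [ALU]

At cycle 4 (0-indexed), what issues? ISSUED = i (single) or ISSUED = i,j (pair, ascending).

#0 head=0: sll i0 RAW r3
#1 head=1: mulh+add i1,i2 dual
#2 head=3: mulh i3 no-port MUL/MUL
#3 head=4: mulh i4 no-port MUL/BR
#4 head=5: beq+or i5,i6 dual
#5 head=7: st+xor i7,i8 dual

ISSUED = 5,6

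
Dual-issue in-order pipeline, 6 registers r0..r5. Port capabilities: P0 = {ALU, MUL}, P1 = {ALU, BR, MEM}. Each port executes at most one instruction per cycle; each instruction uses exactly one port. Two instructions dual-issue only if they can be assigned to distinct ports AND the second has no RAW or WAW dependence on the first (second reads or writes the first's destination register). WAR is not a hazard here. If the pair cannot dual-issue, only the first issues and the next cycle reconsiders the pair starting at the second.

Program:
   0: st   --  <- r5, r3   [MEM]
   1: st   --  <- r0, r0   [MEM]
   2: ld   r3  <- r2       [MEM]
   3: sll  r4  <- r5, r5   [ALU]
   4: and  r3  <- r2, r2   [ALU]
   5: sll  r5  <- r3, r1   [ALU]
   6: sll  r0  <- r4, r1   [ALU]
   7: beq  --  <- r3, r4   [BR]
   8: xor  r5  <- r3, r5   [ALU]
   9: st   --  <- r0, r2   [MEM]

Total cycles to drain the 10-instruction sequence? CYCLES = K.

CYCLES = 7

  cy0 -> i0 (st) no-port MEM/MEM
  cy1 -> i1 (st) no-port MEM/MEM
  cy2 -> i2,i3 (ld sll) dual
  cy3 -> i4 (and) RAW r3
  cy4 -> i5,i6 (sll sll) dual
  cy5 -> i7,i8 (beq xor) dual
  cy6 -> i9 (st) tail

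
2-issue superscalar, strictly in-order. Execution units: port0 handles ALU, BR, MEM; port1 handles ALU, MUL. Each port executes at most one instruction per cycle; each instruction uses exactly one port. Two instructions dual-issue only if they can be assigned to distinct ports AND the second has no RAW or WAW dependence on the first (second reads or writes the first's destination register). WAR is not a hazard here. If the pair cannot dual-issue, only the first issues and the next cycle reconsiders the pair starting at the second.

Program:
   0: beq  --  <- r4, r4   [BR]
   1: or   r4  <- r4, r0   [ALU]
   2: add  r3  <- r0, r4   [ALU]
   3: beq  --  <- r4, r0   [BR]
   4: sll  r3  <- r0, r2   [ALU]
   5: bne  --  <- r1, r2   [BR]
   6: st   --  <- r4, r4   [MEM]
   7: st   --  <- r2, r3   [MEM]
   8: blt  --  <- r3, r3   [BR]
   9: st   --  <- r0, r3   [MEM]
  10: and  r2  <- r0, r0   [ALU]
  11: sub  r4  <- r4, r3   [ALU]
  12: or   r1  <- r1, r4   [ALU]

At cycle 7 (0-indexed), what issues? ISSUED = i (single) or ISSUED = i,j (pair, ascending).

ISSUED = 11

#0 head=0: beq.BR+or.ALU i0&i1 2-wide
#1 head=2: add.ALU+beq.BR i2&i3 2-wide
#2 head=4: sll.ALU+bne.BR i4&i5 2-wide
#3 head=6: st.MEM i6 no-port MEM/MEM
#4 head=7: st.MEM i7 no-port MEM/BR
#5 head=8: blt.BR i8 no-port BR/MEM
#6 head=9: st.MEM+and.ALU i9&i10 2-wide
#7 head=11: sub.ALU i11 RAW r4
#8 head=12: or.ALU i12 tail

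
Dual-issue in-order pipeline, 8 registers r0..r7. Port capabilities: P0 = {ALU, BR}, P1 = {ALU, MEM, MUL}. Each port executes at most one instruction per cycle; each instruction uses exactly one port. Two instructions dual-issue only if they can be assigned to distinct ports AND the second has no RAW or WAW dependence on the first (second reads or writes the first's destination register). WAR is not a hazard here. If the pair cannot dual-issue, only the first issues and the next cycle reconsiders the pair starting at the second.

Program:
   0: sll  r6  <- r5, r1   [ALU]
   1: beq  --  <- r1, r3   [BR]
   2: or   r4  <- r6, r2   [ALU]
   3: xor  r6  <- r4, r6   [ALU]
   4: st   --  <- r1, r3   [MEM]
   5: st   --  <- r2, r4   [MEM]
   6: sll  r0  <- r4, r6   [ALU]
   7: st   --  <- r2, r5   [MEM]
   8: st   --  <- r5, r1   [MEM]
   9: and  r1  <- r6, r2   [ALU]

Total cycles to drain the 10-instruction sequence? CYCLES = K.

0. sll.ALU beq.BR @i0/i1  | 2-wide
1. or.ALU @i2  | RAW r4
2. xor.ALU st.MEM @i3/i4  | 2-wide
3. st.MEM sll.ALU @i5/i6  | 2-wide
4. st.MEM @i7  | no-port MEM/MEM
5. st.MEM and.ALU @i8/i9  | 2-wide

CYCLES = 6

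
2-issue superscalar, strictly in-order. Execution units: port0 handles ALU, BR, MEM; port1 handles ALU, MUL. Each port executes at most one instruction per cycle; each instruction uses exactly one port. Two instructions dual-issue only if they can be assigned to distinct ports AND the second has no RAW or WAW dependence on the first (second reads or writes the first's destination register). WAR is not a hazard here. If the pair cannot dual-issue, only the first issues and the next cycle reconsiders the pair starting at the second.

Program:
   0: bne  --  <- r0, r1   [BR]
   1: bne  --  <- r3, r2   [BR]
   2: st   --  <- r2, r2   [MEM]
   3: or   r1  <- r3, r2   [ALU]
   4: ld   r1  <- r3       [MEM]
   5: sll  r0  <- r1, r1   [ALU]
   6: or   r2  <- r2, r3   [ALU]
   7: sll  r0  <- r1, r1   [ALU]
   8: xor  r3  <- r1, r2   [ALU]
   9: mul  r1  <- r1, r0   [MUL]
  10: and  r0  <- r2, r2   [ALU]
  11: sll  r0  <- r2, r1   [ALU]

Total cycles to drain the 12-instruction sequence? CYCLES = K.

CYCLES = 8

[0] i0  bne.BR  -- no-port BR/BR
[1] i1  bne.BR  -- no-port BR/MEM
[2] i2&i3  st.MEM;or.ALU  -- 2-wide
[3] i4  ld.MEM  -- RAW r1
[4] i5&i6  sll.ALU;or.ALU  -- 2-wide
[5] i7&i8  sll.ALU;xor.ALU  -- 2-wide
[6] i9&i10  mul.MUL;and.ALU  -- 2-wide
[7] i11  sll.ALU  -- tail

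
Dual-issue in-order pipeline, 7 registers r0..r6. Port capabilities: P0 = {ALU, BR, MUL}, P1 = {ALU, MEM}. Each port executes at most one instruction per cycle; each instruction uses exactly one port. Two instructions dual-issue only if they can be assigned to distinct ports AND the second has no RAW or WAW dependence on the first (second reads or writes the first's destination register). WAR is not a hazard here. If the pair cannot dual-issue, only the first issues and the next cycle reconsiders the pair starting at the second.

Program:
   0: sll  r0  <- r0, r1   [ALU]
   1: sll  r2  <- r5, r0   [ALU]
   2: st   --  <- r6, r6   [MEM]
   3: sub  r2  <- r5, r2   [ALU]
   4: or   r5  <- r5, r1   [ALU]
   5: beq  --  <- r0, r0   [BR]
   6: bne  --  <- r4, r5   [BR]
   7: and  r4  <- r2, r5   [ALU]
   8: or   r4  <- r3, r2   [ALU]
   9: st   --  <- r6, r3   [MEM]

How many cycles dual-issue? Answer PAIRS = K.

t=0 i0:sll.ALU ; RAW r0
t=1 i1&i2:sll.ALU/st.MEM ; pair
t=2 i3&i4:sub.ALU/or.ALU ; pair
t=3 i5:beq.BR ; no-port BR/BR
t=4 i6&i7:bne.BR/and.ALU ; pair
t=5 i8&i9:or.ALU/st.MEM ; pair

PAIRS = 4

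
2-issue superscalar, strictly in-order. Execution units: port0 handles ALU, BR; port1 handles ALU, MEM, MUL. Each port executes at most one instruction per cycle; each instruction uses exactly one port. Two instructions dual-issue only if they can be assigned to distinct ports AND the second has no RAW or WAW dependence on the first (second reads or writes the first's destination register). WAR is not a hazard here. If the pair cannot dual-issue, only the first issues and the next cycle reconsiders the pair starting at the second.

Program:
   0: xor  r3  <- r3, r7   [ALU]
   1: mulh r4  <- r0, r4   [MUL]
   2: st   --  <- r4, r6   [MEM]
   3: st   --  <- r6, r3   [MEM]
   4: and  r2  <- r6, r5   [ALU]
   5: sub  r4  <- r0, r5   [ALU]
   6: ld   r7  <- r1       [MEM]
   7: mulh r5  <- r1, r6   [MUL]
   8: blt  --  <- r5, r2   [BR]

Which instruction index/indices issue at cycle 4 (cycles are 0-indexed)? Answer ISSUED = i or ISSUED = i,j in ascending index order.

ISSUED = 7

[0] i0+i1  xor.ALU;mulh.MUL  -- pair
[1] i2  st.MEM  -- no-port MEM/MEM
[2] i3+i4  st.MEM;and.ALU  -- pair
[3] i5+i6  sub.ALU;ld.MEM  -- pair
[4] i7  mulh.MUL  -- RAW r5
[5] i8  blt.BR  -- tail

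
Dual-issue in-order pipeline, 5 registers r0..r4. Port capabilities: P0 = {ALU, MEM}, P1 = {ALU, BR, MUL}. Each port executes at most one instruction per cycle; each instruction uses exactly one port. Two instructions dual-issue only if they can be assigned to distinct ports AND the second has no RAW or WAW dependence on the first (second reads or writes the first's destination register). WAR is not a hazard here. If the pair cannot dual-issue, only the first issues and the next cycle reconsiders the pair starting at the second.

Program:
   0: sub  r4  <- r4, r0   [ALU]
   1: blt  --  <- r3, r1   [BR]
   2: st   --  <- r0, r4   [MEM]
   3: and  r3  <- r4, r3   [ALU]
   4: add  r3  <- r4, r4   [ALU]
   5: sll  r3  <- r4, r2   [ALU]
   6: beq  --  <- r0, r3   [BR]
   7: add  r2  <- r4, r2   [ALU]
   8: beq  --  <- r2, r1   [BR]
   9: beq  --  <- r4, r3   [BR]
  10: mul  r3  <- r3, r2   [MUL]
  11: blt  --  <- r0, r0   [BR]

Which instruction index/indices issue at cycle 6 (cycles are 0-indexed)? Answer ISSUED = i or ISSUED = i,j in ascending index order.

ISSUED = 9

0. sub.ALU+blt.BR @i0,i1  | 2-wide
1. st.MEM+and.ALU @i2,i3  | 2-wide
2. add.ALU @i4  | WAW r3
3. sll.ALU @i5  | RAW r3
4. beq.BR+add.ALU @i6,i7  | 2-wide
5. beq.BR @i8  | no-port BR/BR
6. beq.BR @i9  | no-port BR/MUL
7. mul.MUL @i10  | no-port MUL/BR
8. blt.BR @i11  | tail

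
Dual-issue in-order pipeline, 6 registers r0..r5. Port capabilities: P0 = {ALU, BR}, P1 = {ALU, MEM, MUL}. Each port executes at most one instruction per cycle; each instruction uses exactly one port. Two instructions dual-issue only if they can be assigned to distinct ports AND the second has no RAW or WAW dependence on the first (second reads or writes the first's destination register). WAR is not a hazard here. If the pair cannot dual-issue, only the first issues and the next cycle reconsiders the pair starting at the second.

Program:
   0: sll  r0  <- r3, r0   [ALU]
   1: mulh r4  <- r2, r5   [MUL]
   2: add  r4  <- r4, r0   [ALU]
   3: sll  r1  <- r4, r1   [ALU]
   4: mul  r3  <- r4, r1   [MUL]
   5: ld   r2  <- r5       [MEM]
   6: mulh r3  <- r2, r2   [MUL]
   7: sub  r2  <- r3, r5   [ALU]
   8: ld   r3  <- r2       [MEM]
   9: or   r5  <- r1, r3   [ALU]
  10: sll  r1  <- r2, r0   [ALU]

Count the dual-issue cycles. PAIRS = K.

PAIRS = 2

t=0 i0/i1:sll mulh ; dual
t=1 i2:add ; RAW r4
t=2 i3:sll ; RAW r1
t=3 i4:mul ; no-port MUL/MEM
t=4 i5:ld ; no-port MEM/MUL
t=5 i6:mulh ; RAW r3
t=6 i7:sub ; RAW r2
t=7 i8:ld ; RAW r3
t=8 i9/i10:or sll ; dual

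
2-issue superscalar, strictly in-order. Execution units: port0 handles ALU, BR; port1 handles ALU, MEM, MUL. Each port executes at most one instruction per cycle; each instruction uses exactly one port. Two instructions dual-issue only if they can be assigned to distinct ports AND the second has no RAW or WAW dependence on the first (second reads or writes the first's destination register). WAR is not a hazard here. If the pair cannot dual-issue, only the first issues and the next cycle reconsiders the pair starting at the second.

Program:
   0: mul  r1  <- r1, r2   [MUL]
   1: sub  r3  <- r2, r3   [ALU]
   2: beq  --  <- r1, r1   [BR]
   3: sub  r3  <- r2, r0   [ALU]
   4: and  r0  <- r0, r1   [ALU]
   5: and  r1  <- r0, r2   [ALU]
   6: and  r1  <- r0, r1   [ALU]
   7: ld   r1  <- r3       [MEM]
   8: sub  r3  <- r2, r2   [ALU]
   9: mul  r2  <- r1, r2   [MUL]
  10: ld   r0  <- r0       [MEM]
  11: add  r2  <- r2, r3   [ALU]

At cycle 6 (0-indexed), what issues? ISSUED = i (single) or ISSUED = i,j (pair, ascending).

ISSUED = 9

c0: i0/i1 mul.MUL/sub.ALU  2-wide
c1: i2/i3 beq.BR/sub.ALU  2-wide
c2: i4 and.ALU  RAW r0
c3: i5 and.ALU  RAW+WAW r1
c4: i6 and.ALU  WAW r1
c5: i7/i8 ld.MEM/sub.ALU  2-wide
c6: i9 mul.MUL  no-port MUL/MEM
c7: i10/i11 ld.MEM/add.ALU  2-wide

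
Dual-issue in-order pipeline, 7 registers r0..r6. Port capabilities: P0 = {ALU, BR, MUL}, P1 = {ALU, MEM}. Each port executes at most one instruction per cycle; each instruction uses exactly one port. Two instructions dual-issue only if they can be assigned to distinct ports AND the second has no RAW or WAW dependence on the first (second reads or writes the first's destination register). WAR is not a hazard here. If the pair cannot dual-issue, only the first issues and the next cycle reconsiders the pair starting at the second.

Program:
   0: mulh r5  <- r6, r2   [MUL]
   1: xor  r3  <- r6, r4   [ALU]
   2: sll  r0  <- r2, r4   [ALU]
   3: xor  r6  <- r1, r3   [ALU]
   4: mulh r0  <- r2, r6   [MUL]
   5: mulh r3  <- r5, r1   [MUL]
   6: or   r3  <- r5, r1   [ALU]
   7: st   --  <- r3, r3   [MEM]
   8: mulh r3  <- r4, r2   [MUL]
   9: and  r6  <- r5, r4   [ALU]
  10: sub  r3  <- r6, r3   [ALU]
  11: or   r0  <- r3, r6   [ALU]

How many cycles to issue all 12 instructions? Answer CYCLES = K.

t=0 i0/i1:mulh.MUL+xor.ALU ; pair
t=1 i2/i3:sll.ALU+xor.ALU ; pair
t=2 i4:mulh.MUL ; no-port MUL/MUL
t=3 i5:mulh.MUL ; WAW r3
t=4 i6:or.ALU ; RAW r3
t=5 i7/i8:st.MEM+mulh.MUL ; pair
t=6 i9:and.ALU ; RAW r6
t=7 i10:sub.ALU ; RAW r3
t=8 i11:or.ALU ; tail

CYCLES = 9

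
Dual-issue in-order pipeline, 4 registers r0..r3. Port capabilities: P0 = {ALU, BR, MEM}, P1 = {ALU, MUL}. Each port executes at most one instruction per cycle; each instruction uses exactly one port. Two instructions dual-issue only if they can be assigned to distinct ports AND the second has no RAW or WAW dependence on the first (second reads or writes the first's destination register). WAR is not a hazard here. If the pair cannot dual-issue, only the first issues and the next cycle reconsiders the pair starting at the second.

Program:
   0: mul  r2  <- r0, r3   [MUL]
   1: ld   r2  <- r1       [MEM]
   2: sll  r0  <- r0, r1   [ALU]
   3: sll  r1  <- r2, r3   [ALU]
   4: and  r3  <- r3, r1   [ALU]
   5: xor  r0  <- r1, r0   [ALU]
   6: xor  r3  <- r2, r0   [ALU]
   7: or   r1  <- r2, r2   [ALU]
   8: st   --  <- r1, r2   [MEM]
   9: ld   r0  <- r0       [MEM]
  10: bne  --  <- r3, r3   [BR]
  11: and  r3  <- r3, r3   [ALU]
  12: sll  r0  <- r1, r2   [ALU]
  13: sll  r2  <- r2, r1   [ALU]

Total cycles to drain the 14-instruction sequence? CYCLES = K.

CYCLES = 9

c0: i0 mul  WAW r2
c1: i1/i2 ld;sll  pair
c2: i3 sll  RAW r1
c3: i4/i5 and;xor  pair
c4: i6/i7 xor;or  pair
c5: i8 st  no-port MEM/MEM
c6: i9 ld  no-port MEM/BR
c7: i10/i11 bne;and  pair
c8: i12/i13 sll;sll  pair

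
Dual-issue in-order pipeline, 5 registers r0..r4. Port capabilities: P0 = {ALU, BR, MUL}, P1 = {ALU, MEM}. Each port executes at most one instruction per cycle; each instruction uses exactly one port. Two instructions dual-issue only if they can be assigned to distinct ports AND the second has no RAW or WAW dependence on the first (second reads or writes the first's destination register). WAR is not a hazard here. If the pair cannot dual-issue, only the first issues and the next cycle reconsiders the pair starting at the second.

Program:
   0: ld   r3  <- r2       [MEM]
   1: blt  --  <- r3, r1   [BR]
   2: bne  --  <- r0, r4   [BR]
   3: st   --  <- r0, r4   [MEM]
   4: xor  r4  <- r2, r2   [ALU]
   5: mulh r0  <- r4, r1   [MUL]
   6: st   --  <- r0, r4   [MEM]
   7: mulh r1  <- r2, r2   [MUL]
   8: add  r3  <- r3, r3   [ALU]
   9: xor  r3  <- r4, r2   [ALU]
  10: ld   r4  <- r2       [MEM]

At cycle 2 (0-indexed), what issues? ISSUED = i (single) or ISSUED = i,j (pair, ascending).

0. ld.MEM @i0  | RAW r3
1. blt.BR @i1  | no-port BR/BR
2. bne.BR+st.MEM @i2/i3  | 2-wide
3. xor.ALU @i4  | RAW r4
4. mulh.MUL @i5  | RAW r0
5. st.MEM+mulh.MUL @i6/i7  | 2-wide
6. add.ALU @i8  | WAW r3
7. xor.ALU+ld.MEM @i9/i10  | 2-wide

ISSUED = 2,3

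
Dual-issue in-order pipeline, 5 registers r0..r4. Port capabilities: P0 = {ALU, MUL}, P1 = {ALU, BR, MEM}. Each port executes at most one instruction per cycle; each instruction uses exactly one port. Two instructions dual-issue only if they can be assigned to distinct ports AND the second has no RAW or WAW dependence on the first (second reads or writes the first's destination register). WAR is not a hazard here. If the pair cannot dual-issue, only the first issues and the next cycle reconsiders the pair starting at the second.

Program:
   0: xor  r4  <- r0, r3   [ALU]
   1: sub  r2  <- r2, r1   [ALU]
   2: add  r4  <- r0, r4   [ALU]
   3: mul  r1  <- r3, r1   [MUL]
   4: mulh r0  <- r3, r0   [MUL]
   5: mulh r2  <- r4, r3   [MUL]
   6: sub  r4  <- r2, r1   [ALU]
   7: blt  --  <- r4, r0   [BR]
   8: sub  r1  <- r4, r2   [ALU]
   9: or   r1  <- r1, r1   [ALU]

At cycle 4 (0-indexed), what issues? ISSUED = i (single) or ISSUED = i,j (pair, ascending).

ISSUED = 6

0. xor.ALU+sub.ALU @i0&i1  | 2-wide
1. add.ALU+mul.MUL @i2&i3  | 2-wide
2. mulh.MUL @i4  | no-port MUL/MUL
3. mulh.MUL @i5  | RAW r2
4. sub.ALU @i6  | RAW r4
5. blt.BR+sub.ALU @i7&i8  | 2-wide
6. or.ALU @i9  | tail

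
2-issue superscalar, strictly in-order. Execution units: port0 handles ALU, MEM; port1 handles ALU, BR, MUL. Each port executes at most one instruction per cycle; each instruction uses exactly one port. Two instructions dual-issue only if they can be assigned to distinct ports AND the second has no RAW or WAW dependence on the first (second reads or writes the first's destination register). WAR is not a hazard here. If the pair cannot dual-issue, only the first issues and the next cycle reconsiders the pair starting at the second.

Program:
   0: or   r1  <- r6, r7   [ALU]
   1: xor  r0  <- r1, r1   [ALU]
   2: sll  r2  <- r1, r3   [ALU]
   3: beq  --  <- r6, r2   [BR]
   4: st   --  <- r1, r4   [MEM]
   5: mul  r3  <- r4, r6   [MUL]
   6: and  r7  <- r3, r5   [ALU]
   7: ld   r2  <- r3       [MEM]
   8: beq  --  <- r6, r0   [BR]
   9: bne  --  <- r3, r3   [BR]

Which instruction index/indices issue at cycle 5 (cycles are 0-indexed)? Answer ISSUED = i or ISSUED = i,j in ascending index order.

ISSUED = 8

  cy0 -> i0 (or.ALU) RAW r1
  cy1 -> i1&i2 (xor.ALU sll.ALU) 2-wide
  cy2 -> i3&i4 (beq.BR st.MEM) 2-wide
  cy3 -> i5 (mul.MUL) RAW r3
  cy4 -> i6&i7 (and.ALU ld.MEM) 2-wide
  cy5 -> i8 (beq.BR) no-port BR/BR
  cy6 -> i9 (bne.BR) tail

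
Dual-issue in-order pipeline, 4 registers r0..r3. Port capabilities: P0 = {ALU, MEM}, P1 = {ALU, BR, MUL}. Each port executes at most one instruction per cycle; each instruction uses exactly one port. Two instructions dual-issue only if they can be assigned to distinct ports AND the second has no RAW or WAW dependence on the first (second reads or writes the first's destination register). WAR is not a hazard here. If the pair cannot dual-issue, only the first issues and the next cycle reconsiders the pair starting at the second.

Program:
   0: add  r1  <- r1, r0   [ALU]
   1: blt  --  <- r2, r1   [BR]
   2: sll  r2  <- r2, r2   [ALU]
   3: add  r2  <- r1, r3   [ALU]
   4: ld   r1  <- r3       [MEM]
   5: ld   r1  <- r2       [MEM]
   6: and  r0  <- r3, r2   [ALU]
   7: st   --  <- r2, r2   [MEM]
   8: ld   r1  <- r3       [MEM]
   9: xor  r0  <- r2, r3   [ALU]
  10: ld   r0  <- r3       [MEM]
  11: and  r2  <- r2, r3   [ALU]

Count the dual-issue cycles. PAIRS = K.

PAIRS = 5

[0] i0  add.ALU  -- RAW r1
[1] i1/i2  blt.BR+sll.ALU  -- pair
[2] i3/i4  add.ALU+ld.MEM  -- pair
[3] i5/i6  ld.MEM+and.ALU  -- pair
[4] i7  st.MEM  -- no-port MEM/MEM
[5] i8/i9  ld.MEM+xor.ALU  -- pair
[6] i10/i11  ld.MEM+and.ALU  -- pair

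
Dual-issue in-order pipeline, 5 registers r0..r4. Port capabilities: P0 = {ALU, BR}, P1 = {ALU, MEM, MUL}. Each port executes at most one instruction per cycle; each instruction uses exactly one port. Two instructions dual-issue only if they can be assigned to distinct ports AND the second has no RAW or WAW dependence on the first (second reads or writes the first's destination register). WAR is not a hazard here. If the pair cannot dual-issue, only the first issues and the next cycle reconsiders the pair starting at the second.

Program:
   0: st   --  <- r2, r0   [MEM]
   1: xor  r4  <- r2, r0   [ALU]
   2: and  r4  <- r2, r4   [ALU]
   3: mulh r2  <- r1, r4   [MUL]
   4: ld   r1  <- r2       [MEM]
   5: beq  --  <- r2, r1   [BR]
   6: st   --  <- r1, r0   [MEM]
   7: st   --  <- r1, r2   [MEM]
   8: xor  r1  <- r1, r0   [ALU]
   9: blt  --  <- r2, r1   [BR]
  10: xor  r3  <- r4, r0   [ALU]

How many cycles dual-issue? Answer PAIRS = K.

PAIRS = 4

c0: i0+i1 st/xor  dual
c1: i2 and  RAW r4
c2: i3 mulh  no-port MUL/MEM
c3: i4 ld  RAW r1
c4: i5+i6 beq/st  dual
c5: i7+i8 st/xor  dual
c6: i9+i10 blt/xor  dual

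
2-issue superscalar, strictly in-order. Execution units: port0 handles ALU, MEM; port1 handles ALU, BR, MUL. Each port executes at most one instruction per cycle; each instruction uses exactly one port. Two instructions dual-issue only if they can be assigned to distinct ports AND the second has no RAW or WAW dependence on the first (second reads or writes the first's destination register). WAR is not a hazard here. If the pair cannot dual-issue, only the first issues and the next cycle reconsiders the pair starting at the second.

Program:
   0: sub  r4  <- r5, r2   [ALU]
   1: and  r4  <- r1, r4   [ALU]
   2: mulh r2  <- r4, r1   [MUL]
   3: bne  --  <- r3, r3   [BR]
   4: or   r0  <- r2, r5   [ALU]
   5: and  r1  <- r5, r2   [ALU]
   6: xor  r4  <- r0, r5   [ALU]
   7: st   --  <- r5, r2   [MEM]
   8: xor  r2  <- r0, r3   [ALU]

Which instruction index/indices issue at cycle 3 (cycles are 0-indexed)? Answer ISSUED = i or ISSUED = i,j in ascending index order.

ISSUED = 3,4

[0] i0  sub  -- RAW+WAW r4
[1] i1  and  -- RAW r4
[2] i2  mulh  -- no-port MUL/BR
[3] i3/i4  bne or  -- dual
[4] i5/i6  and xor  -- dual
[5] i7/i8  st xor  -- dual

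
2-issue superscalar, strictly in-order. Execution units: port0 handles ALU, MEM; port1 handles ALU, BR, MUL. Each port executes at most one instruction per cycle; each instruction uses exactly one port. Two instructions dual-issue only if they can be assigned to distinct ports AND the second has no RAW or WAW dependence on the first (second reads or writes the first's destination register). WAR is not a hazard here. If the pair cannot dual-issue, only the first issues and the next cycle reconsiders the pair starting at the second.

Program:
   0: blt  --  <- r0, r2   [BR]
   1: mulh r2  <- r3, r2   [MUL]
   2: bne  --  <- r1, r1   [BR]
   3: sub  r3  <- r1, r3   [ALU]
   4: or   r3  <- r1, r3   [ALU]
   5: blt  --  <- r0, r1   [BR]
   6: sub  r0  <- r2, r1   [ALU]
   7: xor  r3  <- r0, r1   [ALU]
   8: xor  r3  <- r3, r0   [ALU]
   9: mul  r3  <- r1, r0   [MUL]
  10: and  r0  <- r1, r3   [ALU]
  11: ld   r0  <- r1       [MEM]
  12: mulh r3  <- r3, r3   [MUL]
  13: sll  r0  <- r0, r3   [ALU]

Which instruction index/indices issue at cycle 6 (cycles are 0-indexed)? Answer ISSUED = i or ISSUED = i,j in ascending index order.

  cy0 -> i0 (blt) no-port BR/MUL
  cy1 -> i1 (mulh) no-port MUL/BR
  cy2 -> i2&i3 (bne+sub) dual
  cy3 -> i4&i5 (or+blt) dual
  cy4 -> i6 (sub) RAW r0
  cy5 -> i7 (xor) RAW+WAW r3
  cy6 -> i8 (xor) WAW r3
  cy7 -> i9 (mul) RAW r3
  cy8 -> i10 (and) WAW r0
  cy9 -> i11&i12 (ld+mulh) dual
  cy10 -> i13 (sll) tail

ISSUED = 8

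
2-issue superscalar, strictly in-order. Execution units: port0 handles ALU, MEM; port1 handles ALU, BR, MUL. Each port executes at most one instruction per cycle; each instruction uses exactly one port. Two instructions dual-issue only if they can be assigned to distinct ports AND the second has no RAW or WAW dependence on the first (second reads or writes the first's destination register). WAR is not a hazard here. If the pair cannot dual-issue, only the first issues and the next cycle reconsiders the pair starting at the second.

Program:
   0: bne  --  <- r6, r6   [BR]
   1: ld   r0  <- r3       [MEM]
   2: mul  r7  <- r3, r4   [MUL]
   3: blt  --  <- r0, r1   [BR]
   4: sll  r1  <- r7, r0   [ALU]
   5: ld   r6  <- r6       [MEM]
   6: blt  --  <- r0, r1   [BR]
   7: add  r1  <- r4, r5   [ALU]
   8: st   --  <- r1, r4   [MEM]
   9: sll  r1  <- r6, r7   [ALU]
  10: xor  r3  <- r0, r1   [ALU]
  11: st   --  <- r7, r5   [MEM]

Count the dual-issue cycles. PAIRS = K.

PAIRS = 5

0. bne.BR+ld.MEM @i0&i1  | pair
1. mul.MUL @i2  | no-port MUL/BR
2. blt.BR+sll.ALU @i3&i4  | pair
3. ld.MEM+blt.BR @i5&i6  | pair
4. add.ALU @i7  | RAW r1
5. st.MEM+sll.ALU @i8&i9  | pair
6. xor.ALU+st.MEM @i10&i11  | pair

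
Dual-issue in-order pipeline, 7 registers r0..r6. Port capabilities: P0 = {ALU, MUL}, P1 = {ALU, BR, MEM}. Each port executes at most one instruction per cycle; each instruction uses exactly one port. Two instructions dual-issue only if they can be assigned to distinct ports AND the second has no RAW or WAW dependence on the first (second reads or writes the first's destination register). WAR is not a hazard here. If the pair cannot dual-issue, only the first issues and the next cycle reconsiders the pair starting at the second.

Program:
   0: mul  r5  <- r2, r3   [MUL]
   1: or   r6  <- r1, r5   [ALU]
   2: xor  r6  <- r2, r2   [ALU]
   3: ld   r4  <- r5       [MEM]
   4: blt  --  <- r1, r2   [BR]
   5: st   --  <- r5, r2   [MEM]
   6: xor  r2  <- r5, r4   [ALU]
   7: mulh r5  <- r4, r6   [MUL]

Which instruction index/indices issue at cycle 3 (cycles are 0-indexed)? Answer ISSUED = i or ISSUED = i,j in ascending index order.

0. mul.MUL @i0  | RAW r5
1. or.ALU @i1  | WAW r6
2. xor.ALU/ld.MEM @i2+i3  | 2-wide
3. blt.BR @i4  | no-port BR/MEM
4. st.MEM/xor.ALU @i5+i6  | 2-wide
5. mulh.MUL @i7  | tail

ISSUED = 4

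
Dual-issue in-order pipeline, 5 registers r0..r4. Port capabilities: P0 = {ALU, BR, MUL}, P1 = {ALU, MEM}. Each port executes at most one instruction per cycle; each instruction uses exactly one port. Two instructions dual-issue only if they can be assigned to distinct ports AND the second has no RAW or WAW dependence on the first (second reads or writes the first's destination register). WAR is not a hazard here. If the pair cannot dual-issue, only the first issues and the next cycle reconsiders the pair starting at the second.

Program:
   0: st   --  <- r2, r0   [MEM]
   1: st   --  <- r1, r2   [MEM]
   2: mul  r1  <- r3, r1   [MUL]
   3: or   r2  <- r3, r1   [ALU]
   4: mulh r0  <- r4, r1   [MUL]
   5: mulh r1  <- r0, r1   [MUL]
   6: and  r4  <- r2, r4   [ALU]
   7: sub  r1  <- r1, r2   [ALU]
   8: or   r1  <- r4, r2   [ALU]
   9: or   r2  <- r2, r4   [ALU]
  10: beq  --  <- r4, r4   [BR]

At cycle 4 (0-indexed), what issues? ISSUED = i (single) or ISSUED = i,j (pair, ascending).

ISSUED = 7

  cy0 -> i0 (st) no-port MEM/MEM
  cy1 -> i1&i2 (st/mul) dual
  cy2 -> i3&i4 (or/mulh) dual
  cy3 -> i5&i6 (mulh/and) dual
  cy4 -> i7 (sub) WAW r1
  cy5 -> i8&i9 (or/or) dual
  cy6 -> i10 (beq) tail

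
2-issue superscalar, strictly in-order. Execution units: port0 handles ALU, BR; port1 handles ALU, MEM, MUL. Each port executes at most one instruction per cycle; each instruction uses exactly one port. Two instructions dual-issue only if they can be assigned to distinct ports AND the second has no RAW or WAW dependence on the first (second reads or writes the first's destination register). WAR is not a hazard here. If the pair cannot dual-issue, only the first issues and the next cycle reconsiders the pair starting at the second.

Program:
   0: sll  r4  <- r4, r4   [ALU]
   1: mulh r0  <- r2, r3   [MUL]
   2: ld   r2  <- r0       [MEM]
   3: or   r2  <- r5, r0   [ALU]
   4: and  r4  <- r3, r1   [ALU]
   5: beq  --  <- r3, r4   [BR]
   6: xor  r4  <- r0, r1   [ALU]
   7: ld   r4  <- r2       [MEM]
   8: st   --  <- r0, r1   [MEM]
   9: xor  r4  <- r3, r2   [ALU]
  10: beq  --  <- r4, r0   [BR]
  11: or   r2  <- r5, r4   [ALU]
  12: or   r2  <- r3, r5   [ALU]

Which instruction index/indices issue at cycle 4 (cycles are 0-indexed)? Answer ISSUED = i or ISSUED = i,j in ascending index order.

ISSUED = 7

  cy0 -> i0/i1 (sll/mulh) dual
  cy1 -> i2 (ld) WAW r2
  cy2 -> i3/i4 (or/and) dual
  cy3 -> i5/i6 (beq/xor) dual
  cy4 -> i7 (ld) no-port MEM/MEM
  cy5 -> i8/i9 (st/xor) dual
  cy6 -> i10/i11 (beq/or) dual
  cy7 -> i12 (or) tail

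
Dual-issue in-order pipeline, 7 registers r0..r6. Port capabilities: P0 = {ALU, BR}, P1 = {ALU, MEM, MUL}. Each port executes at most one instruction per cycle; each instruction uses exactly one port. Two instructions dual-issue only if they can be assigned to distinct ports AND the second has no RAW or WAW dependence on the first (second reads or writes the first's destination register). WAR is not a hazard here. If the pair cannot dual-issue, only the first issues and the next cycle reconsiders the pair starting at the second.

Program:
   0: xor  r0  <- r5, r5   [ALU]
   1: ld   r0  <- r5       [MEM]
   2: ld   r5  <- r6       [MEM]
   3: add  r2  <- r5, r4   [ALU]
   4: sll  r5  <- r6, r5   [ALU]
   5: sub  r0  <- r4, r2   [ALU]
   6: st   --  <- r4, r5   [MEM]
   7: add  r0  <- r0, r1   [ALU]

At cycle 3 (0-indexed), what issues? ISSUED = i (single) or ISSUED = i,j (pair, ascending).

  cy0 -> i0 (xor) WAW r0
  cy1 -> i1 (ld) no-port MEM/MEM
  cy2 -> i2 (ld) RAW r5
  cy3 -> i3+i4 (add sll) 2-wide
  cy4 -> i5+i6 (sub st) 2-wide
  cy5 -> i7 (add) tail

ISSUED = 3,4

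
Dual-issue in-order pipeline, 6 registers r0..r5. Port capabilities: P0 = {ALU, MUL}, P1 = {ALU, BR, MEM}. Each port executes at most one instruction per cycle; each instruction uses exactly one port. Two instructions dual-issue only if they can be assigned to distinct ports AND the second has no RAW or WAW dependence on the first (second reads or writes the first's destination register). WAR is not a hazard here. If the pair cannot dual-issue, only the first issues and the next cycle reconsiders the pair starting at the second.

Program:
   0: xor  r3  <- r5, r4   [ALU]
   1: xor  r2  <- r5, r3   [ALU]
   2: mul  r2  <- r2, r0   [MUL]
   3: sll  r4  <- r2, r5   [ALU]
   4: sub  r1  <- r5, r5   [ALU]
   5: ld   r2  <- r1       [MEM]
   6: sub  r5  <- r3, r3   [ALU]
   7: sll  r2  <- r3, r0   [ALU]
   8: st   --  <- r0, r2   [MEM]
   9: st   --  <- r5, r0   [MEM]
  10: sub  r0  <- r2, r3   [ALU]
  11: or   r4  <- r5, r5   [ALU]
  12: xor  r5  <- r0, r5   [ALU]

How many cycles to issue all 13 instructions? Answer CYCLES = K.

c0: i0 xor  RAW r3
c1: i1 xor  RAW+WAW r2
c2: i2 mul  RAW r2
c3: i3+i4 sll/sub  pair
c4: i5+i6 ld/sub  pair
c5: i7 sll  RAW r2
c6: i8 st  no-port MEM/MEM
c7: i9+i10 st/sub  pair
c8: i11+i12 or/xor  pair

CYCLES = 9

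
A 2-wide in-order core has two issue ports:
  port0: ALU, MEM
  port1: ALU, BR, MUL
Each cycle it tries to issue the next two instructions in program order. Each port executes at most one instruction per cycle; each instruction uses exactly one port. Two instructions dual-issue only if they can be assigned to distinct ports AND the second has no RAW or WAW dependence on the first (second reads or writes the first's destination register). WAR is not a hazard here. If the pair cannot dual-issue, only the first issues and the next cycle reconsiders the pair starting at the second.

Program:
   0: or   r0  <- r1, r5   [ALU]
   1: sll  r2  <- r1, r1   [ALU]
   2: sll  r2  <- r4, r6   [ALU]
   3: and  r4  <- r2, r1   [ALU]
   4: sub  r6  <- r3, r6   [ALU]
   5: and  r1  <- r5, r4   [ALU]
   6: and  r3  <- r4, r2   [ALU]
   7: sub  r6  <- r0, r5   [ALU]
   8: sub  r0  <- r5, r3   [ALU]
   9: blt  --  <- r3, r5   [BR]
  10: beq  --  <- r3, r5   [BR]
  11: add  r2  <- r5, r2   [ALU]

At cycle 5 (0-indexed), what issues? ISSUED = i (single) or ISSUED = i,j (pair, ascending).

ISSUED = 9

c0: i0+i1 or.ALU+sll.ALU  2-wide
c1: i2 sll.ALU  RAW r2
c2: i3+i4 and.ALU+sub.ALU  2-wide
c3: i5+i6 and.ALU+and.ALU  2-wide
c4: i7+i8 sub.ALU+sub.ALU  2-wide
c5: i9 blt.BR  no-port BR/BR
c6: i10+i11 beq.BR+add.ALU  2-wide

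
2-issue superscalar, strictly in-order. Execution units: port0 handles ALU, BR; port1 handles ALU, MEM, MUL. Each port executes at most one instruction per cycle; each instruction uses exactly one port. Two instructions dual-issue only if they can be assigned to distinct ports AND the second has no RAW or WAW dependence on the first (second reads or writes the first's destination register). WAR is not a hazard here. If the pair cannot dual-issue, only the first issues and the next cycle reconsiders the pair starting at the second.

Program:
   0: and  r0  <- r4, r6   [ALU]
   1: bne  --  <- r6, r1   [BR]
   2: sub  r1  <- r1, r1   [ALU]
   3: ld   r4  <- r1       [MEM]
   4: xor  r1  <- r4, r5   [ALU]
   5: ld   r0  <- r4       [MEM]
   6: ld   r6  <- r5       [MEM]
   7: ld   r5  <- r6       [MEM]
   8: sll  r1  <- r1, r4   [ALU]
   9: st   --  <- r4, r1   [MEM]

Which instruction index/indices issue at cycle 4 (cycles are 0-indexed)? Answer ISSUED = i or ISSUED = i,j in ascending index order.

#0 head=0: and/bne i0+i1 2-wide
#1 head=2: sub i2 RAW r1
#2 head=3: ld i3 RAW r4
#3 head=4: xor/ld i4+i5 2-wide
#4 head=6: ld i6 no-port MEM/MEM
#5 head=7: ld/sll i7+i8 2-wide
#6 head=9: st i9 tail

ISSUED = 6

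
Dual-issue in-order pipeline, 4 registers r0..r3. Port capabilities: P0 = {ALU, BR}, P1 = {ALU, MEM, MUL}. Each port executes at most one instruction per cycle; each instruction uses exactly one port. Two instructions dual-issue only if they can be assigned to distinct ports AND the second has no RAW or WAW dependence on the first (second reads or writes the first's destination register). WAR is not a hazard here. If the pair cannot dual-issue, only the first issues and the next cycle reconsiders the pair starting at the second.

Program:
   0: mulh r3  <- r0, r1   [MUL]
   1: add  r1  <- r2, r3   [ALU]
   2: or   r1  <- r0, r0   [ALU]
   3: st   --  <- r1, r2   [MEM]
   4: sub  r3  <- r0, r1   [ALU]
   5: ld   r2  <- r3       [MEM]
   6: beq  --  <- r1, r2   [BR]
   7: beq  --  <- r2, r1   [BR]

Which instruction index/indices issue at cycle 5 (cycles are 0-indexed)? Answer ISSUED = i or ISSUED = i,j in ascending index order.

t=0 i0:mulh.MUL ; RAW r3
t=1 i1:add.ALU ; WAW r1
t=2 i2:or.ALU ; RAW r1
t=3 i3/i4:st.MEM;sub.ALU ; dual
t=4 i5:ld.MEM ; RAW r2
t=5 i6:beq.BR ; no-port BR/BR
t=6 i7:beq.BR ; tail

ISSUED = 6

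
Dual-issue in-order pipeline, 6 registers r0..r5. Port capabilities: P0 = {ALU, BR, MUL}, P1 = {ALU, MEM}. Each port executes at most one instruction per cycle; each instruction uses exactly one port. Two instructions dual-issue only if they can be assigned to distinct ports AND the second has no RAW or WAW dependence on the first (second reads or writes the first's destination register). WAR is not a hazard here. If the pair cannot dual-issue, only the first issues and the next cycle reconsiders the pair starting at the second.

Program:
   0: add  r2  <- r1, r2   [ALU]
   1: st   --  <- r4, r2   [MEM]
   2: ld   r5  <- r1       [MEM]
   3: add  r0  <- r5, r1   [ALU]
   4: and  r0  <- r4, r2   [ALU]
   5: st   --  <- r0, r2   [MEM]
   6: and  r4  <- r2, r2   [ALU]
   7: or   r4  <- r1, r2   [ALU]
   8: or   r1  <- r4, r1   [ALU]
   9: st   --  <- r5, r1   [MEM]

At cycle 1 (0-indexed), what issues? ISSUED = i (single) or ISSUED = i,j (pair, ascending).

0. add.ALU @i0  | RAW r2
1. st.MEM @i1  | no-port MEM/MEM
2. ld.MEM @i2  | RAW r5
3. add.ALU @i3  | WAW r0
4. and.ALU @i4  | RAW r0
5. st.MEM and.ALU @i5/i6  | 2-wide
6. or.ALU @i7  | RAW r4
7. or.ALU @i8  | RAW r1
8. st.MEM @i9  | tail

ISSUED = 1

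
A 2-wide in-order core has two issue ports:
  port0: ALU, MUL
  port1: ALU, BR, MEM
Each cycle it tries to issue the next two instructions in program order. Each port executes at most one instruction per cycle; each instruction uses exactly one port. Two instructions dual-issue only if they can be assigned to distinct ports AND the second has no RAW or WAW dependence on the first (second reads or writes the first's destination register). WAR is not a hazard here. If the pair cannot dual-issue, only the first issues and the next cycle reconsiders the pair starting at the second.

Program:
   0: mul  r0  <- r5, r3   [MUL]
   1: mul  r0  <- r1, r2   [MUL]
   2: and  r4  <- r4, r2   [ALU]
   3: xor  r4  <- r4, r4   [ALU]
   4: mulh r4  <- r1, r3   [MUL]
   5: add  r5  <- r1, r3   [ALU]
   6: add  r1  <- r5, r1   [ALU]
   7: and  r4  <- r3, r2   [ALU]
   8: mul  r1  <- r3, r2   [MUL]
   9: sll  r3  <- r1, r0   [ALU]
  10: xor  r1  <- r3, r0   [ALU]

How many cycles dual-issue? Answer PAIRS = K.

[0] i0  mul  -- no-port MUL/MUL
[1] i1&i2  mul and  -- dual
[2] i3  xor  -- WAW r4
[3] i4&i5  mulh add  -- dual
[4] i6&i7  add and  -- dual
[5] i8  mul  -- RAW r1
[6] i9  sll  -- RAW r3
[7] i10  xor  -- tail

PAIRS = 3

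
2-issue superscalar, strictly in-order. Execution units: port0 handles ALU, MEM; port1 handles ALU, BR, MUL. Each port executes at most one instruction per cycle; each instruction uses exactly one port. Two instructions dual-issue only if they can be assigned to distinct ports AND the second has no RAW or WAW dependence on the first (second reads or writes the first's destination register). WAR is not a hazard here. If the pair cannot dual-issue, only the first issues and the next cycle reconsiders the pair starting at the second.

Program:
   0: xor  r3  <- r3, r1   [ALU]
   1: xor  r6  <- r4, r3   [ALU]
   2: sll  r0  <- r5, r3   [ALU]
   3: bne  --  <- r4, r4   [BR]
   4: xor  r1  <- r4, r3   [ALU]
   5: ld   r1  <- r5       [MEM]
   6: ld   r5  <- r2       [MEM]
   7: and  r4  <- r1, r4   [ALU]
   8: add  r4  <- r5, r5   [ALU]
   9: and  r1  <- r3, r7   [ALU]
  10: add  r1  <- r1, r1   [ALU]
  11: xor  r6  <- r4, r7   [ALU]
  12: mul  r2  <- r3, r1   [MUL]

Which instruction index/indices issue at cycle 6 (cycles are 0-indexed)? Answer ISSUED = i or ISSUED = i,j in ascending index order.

#0 head=0: xor.ALU i0 RAW r3
#1 head=1: xor.ALU sll.ALU i1&i2 2-wide
#2 head=3: bne.BR xor.ALU i3&i4 2-wide
#3 head=5: ld.MEM i5 no-port MEM/MEM
#4 head=6: ld.MEM and.ALU i6&i7 2-wide
#5 head=8: add.ALU and.ALU i8&i9 2-wide
#6 head=10: add.ALU xor.ALU i10&i11 2-wide
#7 head=12: mul.MUL i12 tail

ISSUED = 10,11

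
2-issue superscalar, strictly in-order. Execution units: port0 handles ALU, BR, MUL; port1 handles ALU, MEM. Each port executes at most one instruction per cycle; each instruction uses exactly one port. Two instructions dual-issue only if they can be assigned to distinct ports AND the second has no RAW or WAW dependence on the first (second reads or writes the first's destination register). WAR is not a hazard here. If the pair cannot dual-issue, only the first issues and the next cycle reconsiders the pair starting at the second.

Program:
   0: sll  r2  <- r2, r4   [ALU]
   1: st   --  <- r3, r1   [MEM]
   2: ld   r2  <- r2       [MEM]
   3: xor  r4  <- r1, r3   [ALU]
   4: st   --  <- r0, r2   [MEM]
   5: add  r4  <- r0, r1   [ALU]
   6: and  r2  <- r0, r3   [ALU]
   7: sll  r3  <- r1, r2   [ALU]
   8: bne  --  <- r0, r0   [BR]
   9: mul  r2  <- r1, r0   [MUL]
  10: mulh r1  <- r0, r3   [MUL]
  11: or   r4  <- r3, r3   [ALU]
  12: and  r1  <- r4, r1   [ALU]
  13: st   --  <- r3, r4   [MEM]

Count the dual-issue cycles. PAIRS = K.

#0 head=0: sll st i0/i1 2-wide
#1 head=2: ld xor i2/i3 2-wide
#2 head=4: st add i4/i5 2-wide
#3 head=6: and i6 RAW r2
#4 head=7: sll bne i7/i8 2-wide
#5 head=9: mul i9 no-port MUL/MUL
#6 head=10: mulh or i10/i11 2-wide
#7 head=12: and st i12/i13 2-wide

PAIRS = 6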